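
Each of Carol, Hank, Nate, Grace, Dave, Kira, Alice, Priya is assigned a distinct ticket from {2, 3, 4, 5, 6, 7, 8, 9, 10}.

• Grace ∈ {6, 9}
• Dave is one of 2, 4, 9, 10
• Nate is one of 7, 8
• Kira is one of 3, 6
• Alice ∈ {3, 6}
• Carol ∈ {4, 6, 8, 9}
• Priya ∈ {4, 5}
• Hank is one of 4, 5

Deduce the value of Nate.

Hank and Priya between them cover only {4, 5} — a naked pair. Remove those values from Carol, Dave.
Kira and Alice between them cover only {3, 6} — a naked pair. Remove those values from Carol, Grace.
Grace must be 9 (only option left). Eliminate 9 elsewhere: Carol, Dave.
That leaves Carol = 8. So Nate can't be 8.
So Nate = 7.

7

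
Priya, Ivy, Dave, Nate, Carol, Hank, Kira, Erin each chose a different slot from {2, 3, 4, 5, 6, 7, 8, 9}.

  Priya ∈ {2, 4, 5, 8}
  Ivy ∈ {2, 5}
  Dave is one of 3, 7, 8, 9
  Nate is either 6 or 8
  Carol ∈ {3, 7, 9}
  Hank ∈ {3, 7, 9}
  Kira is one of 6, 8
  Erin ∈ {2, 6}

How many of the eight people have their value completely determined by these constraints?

3

The 8 variables draw from only 8 values {2, 3, 4, 5, 6, 7, 8, 9}, so each is used; only Priya can be 4, hence Priya = 4.
The 7 still-open variables draw from only 7 values {2, 3, 5, 6, 7, 8, 9}, so each is used; only Ivy can be 5, hence Ivy = 5.
Among the 6 still-open variables, 2 fits only Erin (and all 6 values in {2, 3, 6, 7, 8, 9} must be used), so Erin = 2.
Nate and Kira between them cover only {6, 8} — a naked pair. Remove those values from Dave.
Determined: Priya=4, Ivy=5, Erin=2. The other people each still have more than one consistent value. That makes 3.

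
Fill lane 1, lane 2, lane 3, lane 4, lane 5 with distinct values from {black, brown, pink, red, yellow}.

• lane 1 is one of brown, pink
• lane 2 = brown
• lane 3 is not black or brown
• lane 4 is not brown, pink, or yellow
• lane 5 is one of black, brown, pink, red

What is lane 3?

lane 2 must be brown (only option left). Remove brown from lane 1, lane 5.
lane 1 must be pink (only option left). So lane 3, lane 5 can't be pink.
The 3 still-open variables together cover exactly {black, red, yellow} — 3 values for 3 variables — and yellow appears only in lane 3's list, so lane 3 = yellow.

yellow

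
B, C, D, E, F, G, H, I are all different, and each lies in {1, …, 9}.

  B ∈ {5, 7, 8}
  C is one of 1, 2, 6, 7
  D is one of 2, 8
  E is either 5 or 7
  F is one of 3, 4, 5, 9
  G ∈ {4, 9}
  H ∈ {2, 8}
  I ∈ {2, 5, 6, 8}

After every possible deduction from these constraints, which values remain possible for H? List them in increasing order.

2, 8

D and H between them cover only {2, 8} — a naked pair. Remove those values from B, C, I.
B and E share exactly the 2 values {5, 7}; by pigeonhole those values go to them, so strike 5, 7 from C, F, I.
I's domain is down to {6}, so I = 6. Strike 6 from C.
That leaves C = 1.
No further eliminations apply; H can still be any of 2, 8.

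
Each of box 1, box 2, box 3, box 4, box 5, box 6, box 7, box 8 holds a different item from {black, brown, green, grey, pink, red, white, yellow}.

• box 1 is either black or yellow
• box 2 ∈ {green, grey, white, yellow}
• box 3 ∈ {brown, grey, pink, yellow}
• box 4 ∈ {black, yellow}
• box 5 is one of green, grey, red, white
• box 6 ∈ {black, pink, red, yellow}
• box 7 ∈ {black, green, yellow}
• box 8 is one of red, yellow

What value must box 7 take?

The 8 variables together cover exactly {black, brown, green, grey, pink, red, white, yellow} — 8 values for 8 variables — and brown appears only in box 3's list, so box 3 = brown.
The 7 still-open variables draw from only 7 values {black, green, grey, pink, red, white, yellow}, so each is used; only box 6 can be pink, hence box 6 = pink.
box 1 and box 4 share exactly the 2 values {black, yellow}; by pigeonhole those values go to them, so strike black, yellow from box 2, box 7, box 8.
So box 7 = green.

green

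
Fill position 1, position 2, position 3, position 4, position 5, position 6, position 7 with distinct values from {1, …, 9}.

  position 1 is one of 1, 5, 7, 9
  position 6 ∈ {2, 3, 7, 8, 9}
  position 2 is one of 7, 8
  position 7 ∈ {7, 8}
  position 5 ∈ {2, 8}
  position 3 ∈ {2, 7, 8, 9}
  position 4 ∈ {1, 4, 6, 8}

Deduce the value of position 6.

position 2 and position 7 share exactly the 2 values {7, 8}; by pigeonhole those values go to them, so strike 7, 8 from position 1, position 3, position 4, position 5, position 6.
That leaves position 5 = 2. Remove 2 from position 3, position 6.
position 3 has just one choice, so position 3 = 9. Remove 9 from position 1, position 6.
So position 6 = 3.

3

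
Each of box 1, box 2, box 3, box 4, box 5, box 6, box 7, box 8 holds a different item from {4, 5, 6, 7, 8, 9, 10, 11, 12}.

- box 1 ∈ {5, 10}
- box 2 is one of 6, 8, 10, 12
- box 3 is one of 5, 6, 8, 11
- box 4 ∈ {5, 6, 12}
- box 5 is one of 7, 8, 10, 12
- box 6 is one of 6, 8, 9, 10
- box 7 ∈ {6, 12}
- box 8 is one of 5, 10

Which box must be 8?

box 2

The 8 variables together cover exactly {5, 6, 7, 8, 9, 10, 11, 12} — 8 values for 8 variables — and 7 appears only in box 5's list, so box 5 = 7.
The 7 still-open variables together cover exactly {5, 6, 8, 9, 10, 11, 12} — 7 values for 7 variables — and 9 appears only in box 6's list, so box 6 = 9.
Among the 6 still-open variables, 11 fits only box 3 (and all 6 values in {5, 6, 8, 10, 11, 12} must be used), so box 3 = 11.
The 5 still-open variables draw from only 5 values {5, 6, 8, 10, 12}, so each is used; only box 2 can be 8, hence box 2 = 8.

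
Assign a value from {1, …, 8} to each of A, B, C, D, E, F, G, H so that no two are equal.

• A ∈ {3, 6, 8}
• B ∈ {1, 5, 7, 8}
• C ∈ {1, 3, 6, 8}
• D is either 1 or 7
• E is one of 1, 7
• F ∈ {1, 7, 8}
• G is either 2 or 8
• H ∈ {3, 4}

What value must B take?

5

The 8 variables together cover exactly {1, 2, 3, 4, 5, 6, 7, 8} — 8 values for 8 variables — and 2 appears only in G's list, so G = 2.
The 7 still-open variables draw from only 7 values {1, 3, 4, 5, 6, 7, 8}, so each is used; only H can be 4, hence H = 4.
The 6 still-open variables together cover exactly {1, 3, 5, 6, 7, 8} — 6 values for 6 variables — and 5 appears only in B's list, so B = 5.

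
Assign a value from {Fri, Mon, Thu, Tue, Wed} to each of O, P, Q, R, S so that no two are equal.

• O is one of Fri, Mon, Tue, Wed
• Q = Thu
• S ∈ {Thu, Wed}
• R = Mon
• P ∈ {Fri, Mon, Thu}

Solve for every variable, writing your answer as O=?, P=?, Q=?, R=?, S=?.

Q has just one choice, so Q = Thu. Remove Thu from P, S.
R's domain is down to {Mon}, so R = Mon. Remove Mon from O, P.
S has just one choice, so S = Wed. Eliminate Wed elsewhere: O.
That leaves P = Fri. Remove Fri from O.
O's domain is down to {Tue}, so O = Tue.

O=Tue, P=Fri, Q=Thu, R=Mon, S=Wed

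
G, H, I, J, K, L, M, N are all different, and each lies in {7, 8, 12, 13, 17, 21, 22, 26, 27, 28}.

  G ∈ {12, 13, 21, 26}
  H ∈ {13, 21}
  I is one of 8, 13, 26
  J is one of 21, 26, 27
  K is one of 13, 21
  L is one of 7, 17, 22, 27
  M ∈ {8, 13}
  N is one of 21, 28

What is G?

H and K between them cover only {13, 21} — a naked pair. Remove those values from G, I, J, M, N.
That leaves M = 8. Remove 8 from I.
N's domain is down to {28}, so N = 28.
That leaves I = 26. So G, J can't be 26.
So G = 12.

12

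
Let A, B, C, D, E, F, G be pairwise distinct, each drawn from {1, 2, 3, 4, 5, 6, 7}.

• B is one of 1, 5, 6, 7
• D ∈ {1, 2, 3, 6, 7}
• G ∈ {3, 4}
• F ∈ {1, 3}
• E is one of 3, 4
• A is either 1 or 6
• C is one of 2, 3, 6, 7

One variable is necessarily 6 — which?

A

Among the 7 variables, 5 fits only B (and all 7 values in {1, 2, 3, 4, 5, 6, 7} must be used), so B = 5.
E and G between them cover only {3, 4} — a naked pair. Remove those values from C, D, F.
F must be 1 (only option left). So A, D can't be 1.
So 6 goes to A.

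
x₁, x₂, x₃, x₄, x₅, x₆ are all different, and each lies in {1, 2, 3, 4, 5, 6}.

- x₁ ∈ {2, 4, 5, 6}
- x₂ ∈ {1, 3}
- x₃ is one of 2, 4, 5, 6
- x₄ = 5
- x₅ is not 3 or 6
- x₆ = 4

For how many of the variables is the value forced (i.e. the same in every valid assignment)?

4

x₄ has just one choice, so x₄ = 5. Remove 5 from x₁, x₃, x₅.
x₆'s domain is down to {4}, so x₆ = 4. Strike 4 from x₁, x₃, x₅.
Among the 4 still-open variables, 3 fits only x₂ (and all 4 values in {1, 2, 3, 6} must be used), so x₂ = 3.
Among the 3 still-open variables, 1 fits only x₅ (and all 3 values in {1, 2, 6} must be used), so x₅ = 1.
Determined: x₂=3, x₄=5, x₅=1, x₆=4. The other variables each still have more than one consistent value. That makes 4.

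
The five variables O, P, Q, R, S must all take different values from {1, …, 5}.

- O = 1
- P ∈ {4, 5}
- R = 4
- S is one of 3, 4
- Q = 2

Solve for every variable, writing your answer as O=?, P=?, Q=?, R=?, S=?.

O=1, P=5, Q=2, R=4, S=3

O must be 1 (only option left).
Q must be 2 (only option left).
R must be 4 (only option left). Remove 4 from P, S.
S has just one choice, so S = 3.
That leaves P = 5.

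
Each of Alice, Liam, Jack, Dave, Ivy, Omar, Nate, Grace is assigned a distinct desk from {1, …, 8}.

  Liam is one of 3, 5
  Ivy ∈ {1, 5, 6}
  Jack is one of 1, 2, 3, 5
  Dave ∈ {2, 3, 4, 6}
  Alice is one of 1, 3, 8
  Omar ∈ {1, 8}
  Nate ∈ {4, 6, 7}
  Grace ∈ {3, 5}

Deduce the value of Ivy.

6

The 8 variables draw from only 8 values {1, 2, 3, 4, 5, 6, 7, 8}, so each is used; only Nate can be 7, hence Nate = 7.
The 7 still-open variables together cover exactly {1, 2, 3, 4, 5, 6, 8} — 7 values for 7 variables — and 4 appears only in Dave's list, so Dave = 4.
Among the 6 still-open variables, 2 fits only Jack (and all 6 values in {1, 2, 3, 5, 6, 8} must be used), so Jack = 2.
The 5 still-open variables together cover exactly {1, 3, 5, 6, 8} — 5 values for 5 variables — and 6 appears only in Ivy's list, so Ivy = 6.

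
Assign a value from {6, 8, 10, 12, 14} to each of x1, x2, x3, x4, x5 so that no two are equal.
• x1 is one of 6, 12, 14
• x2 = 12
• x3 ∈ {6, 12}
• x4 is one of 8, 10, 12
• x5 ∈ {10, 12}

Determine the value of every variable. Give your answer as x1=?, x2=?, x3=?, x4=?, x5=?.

x1=14, x2=12, x3=6, x4=8, x5=10

x2 must be 12 (only option left). So x1, x3, x4, x5 can't be 12.
x3 has just one choice, so x3 = 6. Eliminate 6 elsewhere: x1.
x5 must be 10 (only option left). Remove 10 from x4.
x1 must be 14 (only option left).
That leaves x4 = 8.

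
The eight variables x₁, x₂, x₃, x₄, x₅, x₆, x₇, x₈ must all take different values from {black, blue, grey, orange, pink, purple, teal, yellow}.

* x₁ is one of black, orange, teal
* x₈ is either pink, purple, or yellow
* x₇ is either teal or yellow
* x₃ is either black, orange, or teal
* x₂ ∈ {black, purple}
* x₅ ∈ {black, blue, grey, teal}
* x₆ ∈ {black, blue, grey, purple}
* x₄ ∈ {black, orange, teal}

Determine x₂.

purple

Among the 8 variables, pink fits only x₈ (and all 8 values in {black, blue, grey, orange, pink, purple, teal, yellow} must be used), so x₈ = pink.
The 7 still-open variables together cover exactly {black, blue, grey, orange, purple, teal, yellow} — 7 values for 7 variables — and yellow appears only in x₇'s list, so x₇ = yellow.
x₁, x₃, x₄ share exactly the 3 values {black, orange, teal}; by pigeonhole those values go to them, so strike black, orange, teal from x₂, x₅, x₆.
So x₂ = purple.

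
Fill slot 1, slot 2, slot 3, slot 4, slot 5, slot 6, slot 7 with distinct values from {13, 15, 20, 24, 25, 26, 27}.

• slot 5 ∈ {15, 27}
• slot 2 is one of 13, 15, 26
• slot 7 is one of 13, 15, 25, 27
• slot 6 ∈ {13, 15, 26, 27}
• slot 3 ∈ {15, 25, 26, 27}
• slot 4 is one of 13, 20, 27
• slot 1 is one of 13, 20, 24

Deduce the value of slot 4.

The 7 variables together cover exactly {13, 15, 20, 24, 25, 26, 27} — 7 values for 7 variables — and 24 appears only in slot 1's list, so slot 1 = 24.
The 6 still-open variables together cover exactly {13, 15, 20, 25, 26, 27} — 6 values for 6 variables — and 20 appears only in slot 4's list, so slot 4 = 20.

20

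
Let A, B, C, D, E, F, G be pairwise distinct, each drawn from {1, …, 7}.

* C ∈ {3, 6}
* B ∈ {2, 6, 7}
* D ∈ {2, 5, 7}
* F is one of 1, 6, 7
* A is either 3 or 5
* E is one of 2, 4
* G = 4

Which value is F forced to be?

G must be 4 (only option left). So E can't be 4.
E must be 2 (only option left). Remove 2 from B, D.
Among the 5 still-open variables, 1 fits only F (and all 5 values in {1, 3, 5, 6, 7} must be used), so F = 1.

1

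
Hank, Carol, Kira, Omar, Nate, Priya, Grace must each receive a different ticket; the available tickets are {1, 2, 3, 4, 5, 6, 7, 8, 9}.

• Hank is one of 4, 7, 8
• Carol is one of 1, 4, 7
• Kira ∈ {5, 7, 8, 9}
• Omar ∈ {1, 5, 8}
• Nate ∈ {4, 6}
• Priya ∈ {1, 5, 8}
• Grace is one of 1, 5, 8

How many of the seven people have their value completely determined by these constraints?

2

Among the 7 variables, 6 fits only Nate (and all 7 values in {1, 4, 5, 6, 7, 8, 9} must be used), so Nate = 6.
The 6 still-open variables draw from only 6 values {1, 4, 5, 7, 8, 9}, so each is used; only Kira can be 9, hence Kira = 9.
The 3 variables Omar, Priya, Grace are confined to {1, 5, 8}, which locks those values in; drop them from Hank, Carol.
Determined: Kira=9, Nate=6. The other people each still have more than one consistent value. That makes 2.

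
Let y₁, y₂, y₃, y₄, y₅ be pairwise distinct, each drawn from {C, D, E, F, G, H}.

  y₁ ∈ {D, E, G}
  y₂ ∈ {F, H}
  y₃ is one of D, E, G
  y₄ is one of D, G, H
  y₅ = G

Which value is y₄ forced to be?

y₅ has just one choice, so y₅ = G. Eliminate G elsewhere: y₁, y₃, y₄.
The 4 still-open variables together cover exactly {D, E, F, H} — 4 values for 4 variables — and F appears only in y₂'s list, so y₂ = F.
The 3 still-open variables together cover exactly {D, E, H} — 3 values for 3 variables — and H appears only in y₄'s list, so y₄ = H.

H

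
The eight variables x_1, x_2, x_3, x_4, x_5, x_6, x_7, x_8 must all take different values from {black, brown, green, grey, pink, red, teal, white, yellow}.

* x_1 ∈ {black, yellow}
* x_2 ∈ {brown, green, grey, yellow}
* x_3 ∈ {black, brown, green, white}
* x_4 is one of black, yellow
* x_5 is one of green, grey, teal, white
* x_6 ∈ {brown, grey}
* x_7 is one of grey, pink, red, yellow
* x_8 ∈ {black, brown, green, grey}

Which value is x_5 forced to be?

x_1 and x_4 share exactly the 2 values {black, yellow}; by pigeonhole those values go to them, so strike black, yellow from x_2, x_3, x_7, x_8.
x_2, x_6, x_8 between them cover only {brown, green, grey} — a naked triple. Remove those values from x_3, x_5, x_7.
x_3 must be white (only option left). Remove white from x_5.
So x_5 = teal.

teal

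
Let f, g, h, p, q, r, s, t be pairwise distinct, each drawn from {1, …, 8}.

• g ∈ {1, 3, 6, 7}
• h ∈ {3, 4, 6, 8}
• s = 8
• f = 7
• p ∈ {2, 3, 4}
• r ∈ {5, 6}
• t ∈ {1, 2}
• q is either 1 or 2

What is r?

f must be 7 (only option left). Remove 7 from g.
s has just one choice, so s = 8. So h can't be 8.
Among the 6 still-open variables, 5 fits only r (and all 6 values in {1, 2, 3, 4, 5, 6} must be used), so r = 5.

5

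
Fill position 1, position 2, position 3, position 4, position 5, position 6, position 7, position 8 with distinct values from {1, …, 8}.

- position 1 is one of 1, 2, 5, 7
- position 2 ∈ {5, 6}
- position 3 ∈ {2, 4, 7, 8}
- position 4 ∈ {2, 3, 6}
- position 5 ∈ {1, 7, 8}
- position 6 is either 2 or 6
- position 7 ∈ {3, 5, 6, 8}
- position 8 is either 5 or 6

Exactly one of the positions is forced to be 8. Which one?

position 7

The 8 variables together cover exactly {1, 2, 3, 4, 5, 6, 7, 8} — 8 values for 8 variables — and 4 appears only in position 3's list, so position 3 = 4.
position 2 and position 8 between them cover only {5, 6} — a naked pair. Remove those values from position 1, position 4, position 6, position 7.
That leaves position 6 = 2. So position 1, position 4 can't be 2.
position 4's domain is down to {3}, so position 4 = 3. Remove 3 from position 7.
So 8 goes to position 7.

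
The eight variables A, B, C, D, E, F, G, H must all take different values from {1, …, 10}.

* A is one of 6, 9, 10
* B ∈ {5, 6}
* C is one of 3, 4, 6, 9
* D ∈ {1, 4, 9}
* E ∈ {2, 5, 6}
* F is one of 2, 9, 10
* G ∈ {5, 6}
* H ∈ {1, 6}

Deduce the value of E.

Among the 8 variables, 3 fits only C (and all 8 values in {1, 2, 3, 4, 5, 6, 9, 10} must be used), so C = 3.
Among the 7 still-open variables, 4 fits only D (and all 7 values in {1, 2, 4, 5, 6, 9, 10} must be used), so D = 4.
The 6 still-open variables draw from only 6 values {1, 2, 5, 6, 9, 10}, so each is used; only H can be 1, hence H = 1.
B and G share exactly the 2 values {5, 6}; by pigeonhole those values go to them, so strike 5, 6 from A, E.
So E = 2.

2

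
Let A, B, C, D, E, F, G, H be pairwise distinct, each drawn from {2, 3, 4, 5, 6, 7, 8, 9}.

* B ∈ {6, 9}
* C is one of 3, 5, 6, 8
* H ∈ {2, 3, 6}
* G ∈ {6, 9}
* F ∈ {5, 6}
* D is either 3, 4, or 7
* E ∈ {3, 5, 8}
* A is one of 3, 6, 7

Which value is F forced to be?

Among the 8 variables, 2 fits only H (and all 8 values in {2, 3, 4, 5, 6, 7, 8, 9} must be used), so H = 2.
The 7 still-open variables draw from only 7 values {3, 4, 5, 6, 7, 8, 9}, so each is used; only D can be 4, hence D = 4.
The 6 still-open variables together cover exactly {3, 5, 6, 7, 8, 9} — 6 values for 6 variables — and 7 appears only in A's list, so A = 7.
B and G share exactly the 2 values {6, 9}; by pigeonhole those values go to them, so strike 6, 9 from C, F.
So F = 5.

5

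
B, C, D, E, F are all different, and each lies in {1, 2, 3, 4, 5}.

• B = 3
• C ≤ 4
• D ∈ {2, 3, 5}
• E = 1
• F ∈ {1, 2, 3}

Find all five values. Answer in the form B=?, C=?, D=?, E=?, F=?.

B must be 3 (only option left). So C, D, F can't be 3.
E must be 1 (only option left). Strike 1 from C, F.
F has just one choice, so F = 2. So C, D can't be 2.
That leaves C = 4.
That leaves D = 5.

B=3, C=4, D=5, E=1, F=2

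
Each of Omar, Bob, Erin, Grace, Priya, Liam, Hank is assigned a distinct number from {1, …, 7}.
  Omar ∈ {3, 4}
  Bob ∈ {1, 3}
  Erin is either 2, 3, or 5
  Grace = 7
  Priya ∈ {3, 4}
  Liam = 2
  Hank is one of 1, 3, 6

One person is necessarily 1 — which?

Bob

Grace has just one choice, so Grace = 7.
Liam has just one choice, so Liam = 2. Remove 2 from Erin.
The 5 still-open variables together cover exactly {1, 3, 4, 5, 6} — 5 values for 5 variables — and 5 appears only in Erin's list, so Erin = 5.
The 4 still-open variables together cover exactly {1, 3, 4, 6} — 4 values for 4 variables — and 6 appears only in Hank's list, so Hank = 6.
Among the 3 still-open variables, 1 fits only Bob (and all 3 values in {1, 3, 4} must be used), so Bob = 1.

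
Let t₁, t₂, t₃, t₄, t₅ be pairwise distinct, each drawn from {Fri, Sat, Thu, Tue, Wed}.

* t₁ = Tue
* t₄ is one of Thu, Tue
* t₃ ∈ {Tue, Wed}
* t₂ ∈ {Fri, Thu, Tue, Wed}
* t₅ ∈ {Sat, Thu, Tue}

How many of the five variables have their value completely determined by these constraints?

5

t₁ must be Tue (only option left). Eliminate Tue elsewhere: t₂, t₃, t₄, t₅.
t₃ must be Wed (only option left). Strike Wed from t₂.
t₄'s domain is down to {Thu}, so t₄ = Thu. Remove Thu from t₂, t₅.
t₅ must be Sat (only option left).
t₂ has just one choice, so t₂ = Fri.
Every variable is fixed: t₁=Tue, t₂=Fri, t₃=Wed, t₄=Thu, t₅=Sat. That makes 5.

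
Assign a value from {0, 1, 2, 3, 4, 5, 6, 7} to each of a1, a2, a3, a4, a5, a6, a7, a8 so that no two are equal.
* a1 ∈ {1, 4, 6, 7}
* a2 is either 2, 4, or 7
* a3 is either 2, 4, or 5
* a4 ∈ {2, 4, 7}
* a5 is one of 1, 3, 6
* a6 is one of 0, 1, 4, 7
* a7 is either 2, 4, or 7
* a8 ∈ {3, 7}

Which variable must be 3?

a8

The 8 variables together cover exactly {0, 1, 2, 3, 4, 5, 6, 7} — 8 values for 8 variables — and 0 appears only in a6's list, so a6 = 0.
The 7 still-open variables draw from only 7 values {1, 2, 3, 4, 5, 6, 7}, so each is used; only a3 can be 5, hence a3 = 5.
a2, a4, a7 share exactly the 3 values {2, 4, 7}; by pigeonhole those values go to them, so strike 2, 4, 7 from a1, a8.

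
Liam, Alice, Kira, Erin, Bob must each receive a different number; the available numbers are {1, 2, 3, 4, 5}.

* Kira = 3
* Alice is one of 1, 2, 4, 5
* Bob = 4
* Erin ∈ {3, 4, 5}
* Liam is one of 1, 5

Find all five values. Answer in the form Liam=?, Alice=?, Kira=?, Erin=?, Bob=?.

Kira's domain is down to {3}, so Kira = 3. Strike 3 from Erin.
Bob has just one choice, so Bob = 4. So Alice, Erin can't be 4.
Erin's domain is down to {5}, so Erin = 5. Remove 5 from Liam, Alice.
That leaves Liam = 1. So Alice can't be 1.
That leaves Alice = 2.

Liam=1, Alice=2, Kira=3, Erin=5, Bob=4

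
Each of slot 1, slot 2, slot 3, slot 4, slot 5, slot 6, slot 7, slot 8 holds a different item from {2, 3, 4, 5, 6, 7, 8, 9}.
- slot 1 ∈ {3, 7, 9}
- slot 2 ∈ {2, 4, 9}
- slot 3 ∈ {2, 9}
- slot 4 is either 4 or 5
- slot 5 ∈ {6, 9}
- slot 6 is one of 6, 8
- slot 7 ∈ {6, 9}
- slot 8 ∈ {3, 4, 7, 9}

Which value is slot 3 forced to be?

The 8 variables together cover exactly {2, 3, 4, 5, 6, 7, 8, 9} — 8 values for 8 variables — and 5 appears only in slot 4's list, so slot 4 = 5.
The 7 still-open variables together cover exactly {2, 3, 4, 6, 7, 8, 9} — 7 values for 7 variables — and 8 appears only in slot 6's list, so slot 6 = 8.
slot 5 and slot 7 between them cover only {6, 9} — a naked pair. Remove those values from slot 1, slot 2, slot 3, slot 8.
So slot 3 = 2.

2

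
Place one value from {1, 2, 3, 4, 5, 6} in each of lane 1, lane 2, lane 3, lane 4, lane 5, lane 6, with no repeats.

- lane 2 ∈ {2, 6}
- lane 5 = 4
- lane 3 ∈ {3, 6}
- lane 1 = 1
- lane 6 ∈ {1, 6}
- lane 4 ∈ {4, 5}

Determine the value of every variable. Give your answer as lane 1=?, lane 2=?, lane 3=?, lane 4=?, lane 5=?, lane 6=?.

lane 1's domain is down to {1}, so lane 1 = 1. Eliminate 1 elsewhere: lane 6.
That leaves lane 5 = 4. Eliminate 4 elsewhere: lane 4.
lane 6 has just one choice, so lane 6 = 6. Eliminate 6 elsewhere: lane 2, lane 3.
lane 2 has just one choice, so lane 2 = 2.
lane 3 has just one choice, so lane 3 = 3.
lane 4 has just one choice, so lane 4 = 5.

lane 1=1, lane 2=2, lane 3=3, lane 4=5, lane 5=4, lane 6=6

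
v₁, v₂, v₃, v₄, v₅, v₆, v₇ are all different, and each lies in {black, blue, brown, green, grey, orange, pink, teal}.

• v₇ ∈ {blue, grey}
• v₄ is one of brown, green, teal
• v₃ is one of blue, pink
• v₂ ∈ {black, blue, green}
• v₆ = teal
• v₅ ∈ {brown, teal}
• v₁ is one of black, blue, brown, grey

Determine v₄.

green

v₆ must be teal (only option left). So v₄, v₅ can't be teal.
v₅ must be brown (only option left). Eliminate brown elsewhere: v₁, v₄.
So v₄ = green.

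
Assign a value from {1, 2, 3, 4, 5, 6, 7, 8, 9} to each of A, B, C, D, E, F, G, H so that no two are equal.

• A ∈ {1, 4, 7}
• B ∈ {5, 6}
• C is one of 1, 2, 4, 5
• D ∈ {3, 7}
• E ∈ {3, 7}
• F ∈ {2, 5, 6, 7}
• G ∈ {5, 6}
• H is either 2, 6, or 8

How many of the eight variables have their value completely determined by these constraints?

2

The 8 variables draw from only 8 values {1, 2, 3, 4, 5, 6, 7, 8}, so each is used; only H can be 8, hence H = 8.
B and G between them cover only {5, 6} — a naked pair. Remove those values from C, F.
D and E share exactly the 2 values {3, 7}; by pigeonhole those values go to them, so strike 3, 7 from A, F.
F's domain is down to {2}, so F = 2. So C can't be 2.
Determined: F=2, H=8. The other variables each still have more than one consistent value. That makes 2.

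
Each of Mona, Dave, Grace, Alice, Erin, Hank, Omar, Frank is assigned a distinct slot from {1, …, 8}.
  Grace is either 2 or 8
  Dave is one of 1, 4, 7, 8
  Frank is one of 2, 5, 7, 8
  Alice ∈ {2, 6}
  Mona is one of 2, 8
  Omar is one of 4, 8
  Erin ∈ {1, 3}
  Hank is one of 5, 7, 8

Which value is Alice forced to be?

6

Among the 8 variables, 3 fits only Erin (and all 8 values in {1, 2, 3, 4, 5, 6, 7, 8} must be used), so Erin = 3.
The 7 still-open variables together cover exactly {1, 2, 4, 5, 6, 7, 8} — 7 values for 7 variables — and 1 appears only in Dave's list, so Dave = 1.
The 6 still-open variables draw from only 6 values {2, 4, 5, 6, 7, 8}, so each is used; only Omar can be 4, hence Omar = 4.
The 5 still-open variables draw from only 5 values {2, 5, 6, 7, 8}, so each is used; only Alice can be 6, hence Alice = 6.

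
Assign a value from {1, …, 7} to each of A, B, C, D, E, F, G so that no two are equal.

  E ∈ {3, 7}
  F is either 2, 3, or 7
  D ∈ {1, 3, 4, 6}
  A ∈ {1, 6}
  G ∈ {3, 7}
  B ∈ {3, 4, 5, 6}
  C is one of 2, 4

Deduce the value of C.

4

Among the 7 variables, 5 fits only B (and all 7 values in {1, 2, 3, 4, 5, 6, 7} must be used), so B = 5.
E and G share exactly the 2 values {3, 7}; by pigeonhole those values go to them, so strike 3, 7 from D, F.
F has just one choice, so F = 2. So C can't be 2.
So C = 4.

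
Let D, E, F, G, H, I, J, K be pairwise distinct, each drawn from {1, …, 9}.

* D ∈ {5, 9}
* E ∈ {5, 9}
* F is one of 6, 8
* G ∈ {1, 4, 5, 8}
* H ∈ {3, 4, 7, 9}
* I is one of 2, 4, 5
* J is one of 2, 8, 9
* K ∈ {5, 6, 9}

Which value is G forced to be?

D and E between them cover only {5, 9} — a naked pair. Remove those values from G, H, I, J, K.
That leaves K = 6. So F can't be 6.
F's domain is down to {8}, so F = 8. Eliminate 8 elsewhere: G, J.
That leaves J = 2. Eliminate 2 elsewhere: I.
I must be 4 (only option left). Eliminate 4 elsewhere: G, H.
So G = 1.

1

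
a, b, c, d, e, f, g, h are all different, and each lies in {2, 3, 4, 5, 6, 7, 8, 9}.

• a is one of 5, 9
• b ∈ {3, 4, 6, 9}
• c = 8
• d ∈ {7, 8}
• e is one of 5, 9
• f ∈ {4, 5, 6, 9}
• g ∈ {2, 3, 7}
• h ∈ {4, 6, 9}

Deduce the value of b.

3

c's domain is down to {8}, so c = 8. Eliminate 8 elsewhere: d.
d must be 7 (only option left). So g can't be 7.
The 6 still-open variables draw from only 6 values {2, 3, 4, 5, 6, 9}, so each is used; only g can be 2, hence g = 2.
The 5 still-open variables together cover exactly {3, 4, 5, 6, 9} — 5 values for 5 variables — and 3 appears only in b's list, so b = 3.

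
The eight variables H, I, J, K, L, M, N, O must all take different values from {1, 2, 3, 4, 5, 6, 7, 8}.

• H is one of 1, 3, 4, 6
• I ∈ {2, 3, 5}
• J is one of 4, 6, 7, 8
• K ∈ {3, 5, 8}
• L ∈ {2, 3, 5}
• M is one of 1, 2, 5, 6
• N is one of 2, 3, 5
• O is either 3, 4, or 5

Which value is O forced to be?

Among the 8 variables, 7 fits only J (and all 8 values in {1, 2, 3, 4, 5, 6, 7, 8} must be used), so J = 7.
The 7 still-open variables draw from only 7 values {1, 2, 3, 4, 5, 6, 8}, so each is used; only K can be 8, hence K = 8.
I, L, N share exactly the 3 values {2, 3, 5}; by pigeonhole those values go to them, so strike 2, 3, 5 from H, M, O.
So O = 4.

4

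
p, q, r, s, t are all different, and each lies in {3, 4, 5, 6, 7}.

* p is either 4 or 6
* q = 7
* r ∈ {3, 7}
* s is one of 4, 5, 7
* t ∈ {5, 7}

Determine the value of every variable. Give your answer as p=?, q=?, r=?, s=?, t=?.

q must be 7 (only option left). Eliminate 7 elsewhere: r, s, t.
That leaves r = 3.
t has just one choice, so t = 5. Remove 5 from s.
That leaves s = 4. Strike 4 from p.
p's domain is down to {6}, so p = 6.

p=6, q=7, r=3, s=4, t=5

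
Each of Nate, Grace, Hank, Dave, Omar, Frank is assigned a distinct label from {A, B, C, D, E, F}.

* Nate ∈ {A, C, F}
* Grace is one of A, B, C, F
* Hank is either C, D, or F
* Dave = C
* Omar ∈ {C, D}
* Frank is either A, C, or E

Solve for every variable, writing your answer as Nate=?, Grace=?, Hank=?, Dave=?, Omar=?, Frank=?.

Dave has just one choice, so Dave = C. Eliminate C elsewhere: Nate, Grace, Hank, Omar, Frank.
That leaves Omar = D. Eliminate D elsewhere: Hank.
Hank has just one choice, so Hank = F. So Nate, Grace can't be F.
Nate must be A (only option left). Eliminate A elsewhere: Grace, Frank.
Grace's domain is down to {B}, so Grace = B.
Frank has just one choice, so Frank = E.

Nate=A, Grace=B, Hank=F, Dave=C, Omar=D, Frank=E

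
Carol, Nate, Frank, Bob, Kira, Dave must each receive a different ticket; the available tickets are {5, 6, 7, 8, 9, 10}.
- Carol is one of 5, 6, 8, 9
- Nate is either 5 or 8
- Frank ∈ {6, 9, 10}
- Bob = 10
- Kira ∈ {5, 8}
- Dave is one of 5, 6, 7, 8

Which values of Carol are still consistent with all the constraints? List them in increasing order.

Bob's domain is down to {10}, so Bob = 10. Remove 10 from Frank.
The 5 still-open variables draw from only 5 values {5, 6, 7, 8, 9}, so each is used; only Dave can be 7, hence Dave = 7.
The 2 variables Nate and Kira are confined to {5, 8}, which locks those values in; drop them from Carol.
No further eliminations apply; Carol can still be any of 6, 9.

6, 9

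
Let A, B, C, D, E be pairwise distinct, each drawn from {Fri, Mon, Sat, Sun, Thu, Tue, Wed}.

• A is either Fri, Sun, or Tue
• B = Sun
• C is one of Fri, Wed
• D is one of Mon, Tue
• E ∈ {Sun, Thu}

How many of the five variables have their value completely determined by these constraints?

B has just one choice, so B = Sun. So A, E can't be Sun.
That leaves E = Thu.
Determined: B=Sun, E=Thu. The other variables each still have more than one consistent value. That makes 2.

2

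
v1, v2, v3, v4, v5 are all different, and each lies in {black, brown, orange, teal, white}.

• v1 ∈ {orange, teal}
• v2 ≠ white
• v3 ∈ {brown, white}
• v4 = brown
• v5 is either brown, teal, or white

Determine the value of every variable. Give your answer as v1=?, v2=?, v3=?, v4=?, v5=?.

v1=orange, v2=black, v3=white, v4=brown, v5=teal

v4 has just one choice, so v4 = brown. Strike brown from v2, v3, v5.
v3 must be white (only option left). Remove white from v5.
v5's domain is down to {teal}, so v5 = teal. Eliminate teal elsewhere: v1, v2.
v1's domain is down to {orange}, so v1 = orange. Eliminate orange elsewhere: v2.
v2's domain is down to {black}, so v2 = black.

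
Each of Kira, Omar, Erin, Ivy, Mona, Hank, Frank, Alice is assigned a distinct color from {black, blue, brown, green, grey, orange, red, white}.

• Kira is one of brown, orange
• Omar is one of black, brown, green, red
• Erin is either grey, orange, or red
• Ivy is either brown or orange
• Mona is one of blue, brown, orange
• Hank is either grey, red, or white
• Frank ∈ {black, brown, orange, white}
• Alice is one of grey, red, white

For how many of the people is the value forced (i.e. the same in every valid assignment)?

3

The 8 variables draw from only 8 values {black, blue, brown, green, grey, orange, red, white}, so each is used; only Mona can be blue, hence Mona = blue.
Among the 7 still-open variables, green fits only Omar (and all 7 values in {black, brown, green, grey, orange, red, white} must be used), so Omar = green.
The 6 still-open variables draw from only 6 values {black, brown, grey, orange, red, white}, so each is used; only Frank can be black, hence Frank = black.
Kira and Ivy share exactly the 2 values {brown, orange}; by pigeonhole those values go to them, so strike brown, orange from Erin.
Determined: Omar=green, Mona=blue, Frank=black. The other people each still have more than one consistent value. That makes 3.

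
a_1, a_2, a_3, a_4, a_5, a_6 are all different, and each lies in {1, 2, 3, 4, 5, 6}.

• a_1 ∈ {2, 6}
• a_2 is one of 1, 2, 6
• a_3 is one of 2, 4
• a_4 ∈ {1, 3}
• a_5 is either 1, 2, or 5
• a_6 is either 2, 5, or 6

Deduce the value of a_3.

4

The 6 variables draw from only 6 values {1, 2, 3, 4, 5, 6}, so each is used; only a_4 can be 3, hence a_4 = 3.
The 5 still-open variables draw from only 5 values {1, 2, 4, 5, 6}, so each is used; only a_3 can be 4, hence a_3 = 4.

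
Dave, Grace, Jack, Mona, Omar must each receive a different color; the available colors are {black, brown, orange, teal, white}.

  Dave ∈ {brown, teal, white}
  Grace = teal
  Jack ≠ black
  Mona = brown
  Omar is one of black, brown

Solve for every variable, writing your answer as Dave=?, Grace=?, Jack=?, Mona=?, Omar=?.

Grace has just one choice, so Grace = teal. Remove teal from Dave, Jack.
That leaves Mona = brown. So Dave, Jack, Omar can't be brown.
Omar's domain is down to {black}, so Omar = black.
That leaves Dave = white. Remove white from Jack.
Jack must be orange (only option left).

Dave=white, Grace=teal, Jack=orange, Mona=brown, Omar=black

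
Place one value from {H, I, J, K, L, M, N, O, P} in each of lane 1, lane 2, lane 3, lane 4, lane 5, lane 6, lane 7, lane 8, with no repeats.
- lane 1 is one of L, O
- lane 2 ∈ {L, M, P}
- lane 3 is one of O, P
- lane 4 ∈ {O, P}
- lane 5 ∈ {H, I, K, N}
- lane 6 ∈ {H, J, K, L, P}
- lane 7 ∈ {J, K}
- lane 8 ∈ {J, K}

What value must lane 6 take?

H

lane 3 and lane 4 share exactly the 2 values {O, P}; by pigeonhole those values go to them, so strike O, P from lane 1, lane 2, lane 6.
That leaves lane 1 = L. Strike L from lane 2, lane 6.
That leaves lane 2 = M.
lane 7 and lane 8 share exactly the 2 values {J, K}; by pigeonhole those values go to them, so strike J, K from lane 5, lane 6.
So lane 6 = H.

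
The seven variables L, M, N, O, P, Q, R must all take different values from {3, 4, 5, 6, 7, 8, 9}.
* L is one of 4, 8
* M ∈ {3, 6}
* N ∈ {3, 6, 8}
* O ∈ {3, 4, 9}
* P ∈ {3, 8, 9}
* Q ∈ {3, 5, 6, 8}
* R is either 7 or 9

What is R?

7

Among the 7 variables, 5 fits only Q (and all 7 values in {3, 4, 5, 6, 7, 8, 9} must be used), so Q = 5.
The 6 still-open variables draw from only 6 values {3, 4, 6, 7, 8, 9}, so each is used; only R can be 7, hence R = 7.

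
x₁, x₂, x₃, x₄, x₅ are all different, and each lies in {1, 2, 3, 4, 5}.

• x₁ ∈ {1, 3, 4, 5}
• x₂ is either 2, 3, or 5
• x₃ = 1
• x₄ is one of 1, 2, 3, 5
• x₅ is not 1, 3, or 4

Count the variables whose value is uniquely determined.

2

x₃'s domain is down to {1}, so x₃ = 1. So x₁, x₄ can't be 1.
Among the 4 still-open variables, 4 fits only x₁ (and all 4 values in {2, 3, 4, 5} must be used), so x₁ = 4.
Determined: x₁=4, x₃=1. The other variables each still have more than one consistent value. That makes 2.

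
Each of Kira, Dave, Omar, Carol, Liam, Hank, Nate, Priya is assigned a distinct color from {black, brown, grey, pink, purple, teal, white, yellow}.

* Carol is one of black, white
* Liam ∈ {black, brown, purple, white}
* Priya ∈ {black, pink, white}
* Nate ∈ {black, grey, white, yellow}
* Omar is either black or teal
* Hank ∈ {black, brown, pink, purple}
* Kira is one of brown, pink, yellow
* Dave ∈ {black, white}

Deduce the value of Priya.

The 8 variables together cover exactly {black, brown, grey, pink, purple, teal, white, yellow} — 8 values for 8 variables — and grey appears only in Nate's list, so Nate = grey.
Among the 7 still-open variables, teal fits only Omar (and all 7 values in {black, brown, pink, purple, teal, white, yellow} must be used), so Omar = teal.
The 6 still-open variables draw from only 6 values {black, brown, pink, purple, white, yellow}, so each is used; only Kira can be yellow, hence Kira = yellow.
The 2 variables Dave and Carol are confined to {black, white}, which locks those values in; drop them from Liam, Hank, Priya.
So Priya = pink.

pink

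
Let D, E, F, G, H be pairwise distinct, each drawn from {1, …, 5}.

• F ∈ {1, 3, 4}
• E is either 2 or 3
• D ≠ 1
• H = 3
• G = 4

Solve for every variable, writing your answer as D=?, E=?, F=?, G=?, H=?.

D=5, E=2, F=1, G=4, H=3

G's domain is down to {4}, so G = 4. Eliminate 4 elsewhere: D, F.
H has just one choice, so H = 3. Remove 3 from D, E, F.
E must be 2 (only option left). Eliminate 2 elsewhere: D.
F has just one choice, so F = 1.
D has just one choice, so D = 5.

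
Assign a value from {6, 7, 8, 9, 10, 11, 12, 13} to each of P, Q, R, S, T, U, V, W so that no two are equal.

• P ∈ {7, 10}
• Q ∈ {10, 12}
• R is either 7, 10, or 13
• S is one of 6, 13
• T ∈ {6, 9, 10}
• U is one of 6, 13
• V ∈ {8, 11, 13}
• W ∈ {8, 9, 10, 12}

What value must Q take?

12

The 8 variables together cover exactly {6, 7, 8, 9, 10, 11, 12, 13} — 8 values for 8 variables — and 11 appears only in V's list, so V = 11.
The 7 still-open variables together cover exactly {6, 7, 8, 9, 10, 12, 13} — 7 values for 7 variables — and 8 appears only in W's list, so W = 8.
Among the 6 still-open variables, 9 fits only T (and all 6 values in {6, 7, 9, 10, 12, 13} must be used), so T = 9.
Among the 5 still-open variables, 12 fits only Q (and all 5 values in {6, 7, 10, 12, 13} must be used), so Q = 12.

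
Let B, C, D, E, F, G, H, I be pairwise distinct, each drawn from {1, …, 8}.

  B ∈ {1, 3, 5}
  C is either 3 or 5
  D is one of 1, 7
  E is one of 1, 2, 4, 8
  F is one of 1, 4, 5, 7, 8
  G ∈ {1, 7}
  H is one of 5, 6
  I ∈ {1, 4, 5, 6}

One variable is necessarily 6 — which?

The 8 variables together cover exactly {1, 2, 3, 4, 5, 6, 7, 8} — 8 values for 8 variables — and 2 appears only in E's list, so E = 2.
The 7 still-open variables together cover exactly {1, 3, 4, 5, 6, 7, 8} — 7 values for 7 variables — and 8 appears only in F's list, so F = 8.
Among the 6 still-open variables, 4 fits only I (and all 6 values in {1, 3, 4, 5, 6, 7} must be used), so I = 4.
Among the 5 still-open variables, 6 fits only H (and all 5 values in {1, 3, 5, 6, 7} must be used), so H = 6.

H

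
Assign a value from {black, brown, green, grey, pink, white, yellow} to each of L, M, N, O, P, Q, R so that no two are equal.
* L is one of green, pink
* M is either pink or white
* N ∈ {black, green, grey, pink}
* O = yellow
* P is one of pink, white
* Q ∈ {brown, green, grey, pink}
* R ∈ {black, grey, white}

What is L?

O's domain is down to {yellow}, so O = yellow.
The 6 still-open variables draw from only 6 values {black, brown, green, grey, pink, white}, so each is used; only Q can be brown, hence Q = brown.
The 2 variables M and P are confined to {pink, white}, which locks those values in; drop them from L, N, R.
So L = green.

green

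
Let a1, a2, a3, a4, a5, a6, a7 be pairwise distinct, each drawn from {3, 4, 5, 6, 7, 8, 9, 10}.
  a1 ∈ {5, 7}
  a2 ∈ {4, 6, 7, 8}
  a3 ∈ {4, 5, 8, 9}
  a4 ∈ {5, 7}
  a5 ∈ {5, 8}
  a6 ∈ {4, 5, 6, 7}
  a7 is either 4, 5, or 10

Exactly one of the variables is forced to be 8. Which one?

The 7 variables draw from only 7 values {4, 5, 6, 7, 8, 9, 10}, so each is used; only a3 can be 9, hence a3 = 9.
The 6 still-open variables together cover exactly {4, 5, 6, 7, 8, 10} — 6 values for 6 variables — and 10 appears only in a7's list, so a7 = 10.
a1 and a4 share exactly the 2 values {5, 7}; by pigeonhole those values go to them, so strike 5, 7 from a2, a5, a6.
So 8 goes to a5.

a5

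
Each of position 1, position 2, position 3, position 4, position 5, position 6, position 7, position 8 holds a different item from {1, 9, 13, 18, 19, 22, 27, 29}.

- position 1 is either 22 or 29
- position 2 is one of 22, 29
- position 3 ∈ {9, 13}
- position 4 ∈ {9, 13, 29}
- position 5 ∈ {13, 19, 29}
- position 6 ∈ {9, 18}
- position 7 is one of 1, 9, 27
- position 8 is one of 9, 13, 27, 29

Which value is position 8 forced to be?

27

Among the 8 variables, 1 fits only position 7 (and all 8 values in {1, 9, 13, 18, 19, 22, 27, 29} must be used), so position 7 = 1.
The 7 still-open variables draw from only 7 values {9, 13, 18, 19, 22, 27, 29}, so each is used; only position 6 can be 18, hence position 6 = 18.
The 6 still-open variables draw from only 6 values {9, 13, 19, 22, 27, 29}, so each is used; only position 5 can be 19, hence position 5 = 19.
The 5 still-open variables draw from only 5 values {9, 13, 22, 27, 29}, so each is used; only position 8 can be 27, hence position 8 = 27.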